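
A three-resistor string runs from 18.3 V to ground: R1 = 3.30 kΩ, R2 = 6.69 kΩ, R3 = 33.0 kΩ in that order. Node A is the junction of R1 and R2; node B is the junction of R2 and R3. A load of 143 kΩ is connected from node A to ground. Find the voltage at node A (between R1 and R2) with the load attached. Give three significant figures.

Below node A the series string R2+R3 = 39.69 kΩ sits in parallel with the 143 kΩ load: 31.07 kΩ.
V_A = 18.3 × 31.07/(3.30 + 31.07) = 16.5 V.

V ≈ 16.5 V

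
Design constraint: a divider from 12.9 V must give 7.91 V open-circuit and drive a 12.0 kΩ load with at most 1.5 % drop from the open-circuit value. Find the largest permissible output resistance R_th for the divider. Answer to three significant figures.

Loading drop = R_th/(R_th + R_L) ≤ 0.0150, so R_th ≤ R_L · ε/(1−ε) = 12.0 kΩ × 0.0150/0.9850 = 183 Ω.

R_th ≤ 183 Ω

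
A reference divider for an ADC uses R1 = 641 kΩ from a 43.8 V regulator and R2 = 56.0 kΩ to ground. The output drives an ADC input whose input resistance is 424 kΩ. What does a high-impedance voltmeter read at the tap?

V_out ≈ 3.14 V

The load sits in parallel with R2: R2‖R_L = (56.0 × 424) / (56.0 + 424) = 49.47 kΩ.
V_out = 43.8 × 49.47 / (641 + 49.47) = 43.8 × 49.47/690.5 = 3.14 V.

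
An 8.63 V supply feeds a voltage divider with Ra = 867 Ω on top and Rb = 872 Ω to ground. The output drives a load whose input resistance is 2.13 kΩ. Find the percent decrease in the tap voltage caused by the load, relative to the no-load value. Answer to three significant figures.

The divider's output (Thévenin) resistance is Ra‖Rb = 434.7 Ω.
Fractional drop under load = R_th/(R_th + R_L) = 434.7 / (434.7 + 2130) = 0.1695.
So the output falls by 17.0 %.

17.0 %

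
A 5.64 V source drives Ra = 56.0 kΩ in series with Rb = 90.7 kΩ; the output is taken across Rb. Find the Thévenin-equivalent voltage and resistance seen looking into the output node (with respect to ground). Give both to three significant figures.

V_th is the open-circuit tap voltage: 5.64 × 90.7/(56.0 + 90.7) = 3.49 V.
With the supply zeroed, Ra and Rb appear in parallel from the tap: R_th = Ra‖Rb = (56.0 × 90.7)/146.7 = 34.6 kΩ.

V_th = 3.49 V, R_th = 34.6 kΩ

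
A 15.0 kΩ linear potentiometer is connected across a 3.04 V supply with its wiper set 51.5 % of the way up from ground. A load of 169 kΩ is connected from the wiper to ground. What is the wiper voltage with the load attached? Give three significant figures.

The wiper splits the pot into (1−α)R = 7.275 kΩ above and αR = 7.725 kΩ below.
Lower section ‖ load = 7.387 kΩ.
V_wiper = 3.04 × 7.387/(7.275 + 7.387) = 1.53 V.

V ≈ 1.53 V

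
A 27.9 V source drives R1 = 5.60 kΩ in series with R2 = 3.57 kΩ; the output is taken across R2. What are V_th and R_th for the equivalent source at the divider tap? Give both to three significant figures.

V_th = 10.9 V, R_th = 2.18 kΩ

V_th is the open-circuit tap voltage: 27.9 × 3.57/(5.60 + 3.57) = 10.9 V.
With the supply zeroed, R1 and R2 appear in parallel from the tap: R_th = R1‖R2 = (5.60 × 3.57)/9.170 = 2.18 kΩ.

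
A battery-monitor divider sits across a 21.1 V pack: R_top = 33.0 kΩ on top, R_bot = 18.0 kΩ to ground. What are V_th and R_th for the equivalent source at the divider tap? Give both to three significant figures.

V_th = 7.45 V, R_th = 11.6 kΩ

V_th is the open-circuit tap voltage: 21.1 × 18.0/(33.0 + 18.0) = 7.45 V.
With the supply zeroed, R_top and R_bot appear in parallel from the tap: R_th = R_top‖R_bot = (33.0 × 18.0)/51.00 = 11.6 kΩ.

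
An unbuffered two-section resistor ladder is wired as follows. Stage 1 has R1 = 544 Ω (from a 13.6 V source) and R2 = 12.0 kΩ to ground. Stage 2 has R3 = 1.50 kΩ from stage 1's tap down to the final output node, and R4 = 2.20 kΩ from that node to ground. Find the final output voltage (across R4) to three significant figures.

Stage 2 presents R3+R4 = 3700 Ω as a load on stage 1's tap.
Stage 1's lower leg becomes R2‖(R3+R4) = 2828 Ω, so V_mid = 13.6 × 2828/3372 = 11.41 V.
Stage 2 is itself unloaded: V_out = V_mid × R4/(R3+R4) = 11.41 × 2200/3700 = 6.78 V.

V_out ≈ 6.78 V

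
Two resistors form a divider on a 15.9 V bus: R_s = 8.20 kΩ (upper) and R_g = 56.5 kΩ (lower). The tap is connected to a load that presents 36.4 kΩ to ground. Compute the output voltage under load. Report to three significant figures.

V_out ≈ 11.6 V

The load sits in parallel with R_g: R_g‖R_L = (56.5 × 36.4) / (56.5 + 36.4) = 22.14 kΩ.
V_out = 15.9 × 22.14 / (8.20 + 22.14) = 15.9 × 22.14/30.34 = 11.6 V.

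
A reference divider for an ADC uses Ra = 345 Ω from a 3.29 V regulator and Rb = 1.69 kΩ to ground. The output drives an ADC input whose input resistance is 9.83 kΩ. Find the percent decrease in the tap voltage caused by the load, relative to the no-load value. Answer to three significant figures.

The divider's output (Thévenin) resistance is Ra‖Rb = 286.5 Ω.
Fractional drop under load = R_th/(R_th + R_L) = 286.5 / (286.5 + 9830) = 0.02832.
So the output falls by 2.83 %.

2.83 %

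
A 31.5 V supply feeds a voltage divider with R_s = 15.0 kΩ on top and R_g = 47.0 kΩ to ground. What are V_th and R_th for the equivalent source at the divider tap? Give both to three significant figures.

V_th = 23.9 V, R_th = 11.4 kΩ

V_th is the open-circuit tap voltage: 31.5 × 47.0/(15.0 + 47.0) = 23.9 V.
With the supply zeroed, R_s and R_g appear in parallel from the tap: R_th = R_s‖R_g = (15.0 × 47.0)/62.00 = 11.4 kΩ.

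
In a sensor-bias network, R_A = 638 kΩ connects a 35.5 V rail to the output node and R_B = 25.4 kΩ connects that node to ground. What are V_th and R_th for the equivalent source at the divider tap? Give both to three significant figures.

V_th = 1.36 V, R_th = 24.4 kΩ

V_th is the open-circuit tap voltage: 35.5 × 25.4/(638 + 25.4) = 1.36 V.
With the supply zeroed, R_A and R_B appear in parallel from the tap: R_th = R_A‖R_B = (638 × 25.4)/663.4 = 24.4 kΩ.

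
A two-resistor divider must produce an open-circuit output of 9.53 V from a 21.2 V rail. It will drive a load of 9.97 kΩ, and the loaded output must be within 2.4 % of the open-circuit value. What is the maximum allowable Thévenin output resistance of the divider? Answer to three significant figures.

R_th ≤ 245 Ω

Loading drop = R_th/(R_th + R_L) ≤ 0.0240, so R_th ≤ R_L · ε/(1−ε) = 9.97 kΩ × 0.0240/0.9760 = 245 Ω.
(Any R1, R2 with R2/(R1+R2) = 0.450 and R1‖R2 ≤ 245 Ω will meet the spec.)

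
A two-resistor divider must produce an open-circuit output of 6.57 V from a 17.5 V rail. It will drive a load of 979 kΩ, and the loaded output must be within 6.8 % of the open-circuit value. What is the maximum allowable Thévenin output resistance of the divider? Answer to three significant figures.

Loading drop = R_th/(R_th + R_L) ≤ 0.0680, so R_th ≤ R_L · ε/(1−ε) = 979 kΩ × 0.0680/0.9320 = 71.4 kΩ.

R_th ≤ 71.4 kΩ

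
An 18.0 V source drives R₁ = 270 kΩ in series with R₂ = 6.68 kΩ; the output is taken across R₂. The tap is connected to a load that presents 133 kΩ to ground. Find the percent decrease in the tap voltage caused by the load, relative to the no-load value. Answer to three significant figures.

4.67 %

The divider's output (Thévenin) resistance is R₁‖R₂ = 6.519 kΩ.
Fractional drop under load = R_th/(R_th + R_L) = 6.519 / (6.519 + 133) = 0.04672.
So the output falls by 4.67 %.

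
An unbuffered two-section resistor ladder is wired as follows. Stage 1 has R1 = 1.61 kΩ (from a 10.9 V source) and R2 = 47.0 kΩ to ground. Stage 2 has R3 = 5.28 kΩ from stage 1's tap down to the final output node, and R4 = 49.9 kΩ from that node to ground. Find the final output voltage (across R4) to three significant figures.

Stage 2 presents R3+R4 = 55.18 kΩ as a load on stage 1's tap.
Stage 1's lower leg becomes R2‖(R3+R4) = 25.38 kΩ, so V_mid = 10.9 × 25.38/26.99 = 10.25 V.
Stage 2 is itself unloaded: V_out = V_mid × R4/(R3+R4) = 10.25 × 49.9/55.18 = 9.27 V.

V_out ≈ 9.27 V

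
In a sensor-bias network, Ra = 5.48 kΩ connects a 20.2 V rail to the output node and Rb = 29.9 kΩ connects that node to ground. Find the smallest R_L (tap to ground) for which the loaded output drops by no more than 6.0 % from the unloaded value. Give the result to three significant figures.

Output resistance R_th = Ra‖Rb = (5.48 × 29.9)/35.38 = 4.631 kΩ.
The fractional drop is R_th/(R_th + R_L); requiring this ≤ 0.0600 gives R_L ≥ R_th(1/0.0600 − 1) = 4.631 × 15.67 = 72.6 kΩ.

R_L(min) ≈ 72.6 kΩ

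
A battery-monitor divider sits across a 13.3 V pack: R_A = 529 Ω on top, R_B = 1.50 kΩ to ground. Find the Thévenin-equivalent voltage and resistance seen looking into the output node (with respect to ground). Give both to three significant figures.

V_th = 9.83 V, R_th = 391 Ω

V_th is the open-circuit tap voltage: 13.3 × 1500/(529 + 1500) = 9.83 V.
With the supply zeroed, R_A and R_B appear in parallel from the tap: R_th = R_A‖R_B = (529 × 1500)/2029 = 391 Ω.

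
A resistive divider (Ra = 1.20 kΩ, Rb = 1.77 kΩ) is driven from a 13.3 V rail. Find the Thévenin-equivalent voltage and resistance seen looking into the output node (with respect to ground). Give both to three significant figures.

V_th is the open-circuit tap voltage: 13.3 × 1.77/(1.20 + 1.77) = 7.93 V.
With the supply zeroed, Ra and Rb appear in parallel from the tap: R_th = Ra‖Rb = (1.20 × 1.77)/2.970 = 715 Ω.

V_th = 7.93 V, R_th = 715 Ω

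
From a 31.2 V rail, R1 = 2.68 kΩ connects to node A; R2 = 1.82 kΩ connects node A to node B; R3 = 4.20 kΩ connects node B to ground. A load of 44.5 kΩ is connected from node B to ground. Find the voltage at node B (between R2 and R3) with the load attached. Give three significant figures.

V ≈ 14.4 V

At node B, R3 is in parallel with the load: R3‖R_L = 3.838 kΩ.
Below node A the resistance is R2 + (R3‖R_L) = 5.658 kΩ, so V_A = 31.2 × 5.658/8.338 = 21.17 V.
Then V_B = V_A × (R3‖R_L)/(R2 + R3‖R_L) = 21.17 × 3.838/5.658 = 14.4 V.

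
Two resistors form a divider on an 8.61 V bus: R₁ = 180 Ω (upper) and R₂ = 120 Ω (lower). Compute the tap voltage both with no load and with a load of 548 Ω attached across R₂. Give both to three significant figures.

Open-circuit: V = 8.61 × 120/(180 + 120) = 3.44 V.
With the load, R₂ becomes R₂‖R_L = 98.44 Ω, so V = 8.61 × 98.44/278.4 = 3.04 V.

Unloaded: 3.44 V; loaded: 3.04 V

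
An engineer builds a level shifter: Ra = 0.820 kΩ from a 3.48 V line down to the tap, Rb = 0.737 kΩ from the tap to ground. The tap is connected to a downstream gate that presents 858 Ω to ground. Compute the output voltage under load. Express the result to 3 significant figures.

V_out ≈ 1.13 V

The load sits in parallel with Rb: Rb‖R_L = (737 × 858) / (737 + 858) = 396.5 Ω.
V_out = 3.48 × 396.5 / (820 + 396.5) = 3.48 × 396.5/1216 = 1.13 V.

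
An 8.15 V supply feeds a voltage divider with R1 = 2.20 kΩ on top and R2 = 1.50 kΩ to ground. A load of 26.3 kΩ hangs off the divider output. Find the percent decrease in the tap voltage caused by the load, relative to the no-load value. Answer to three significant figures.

3.28 %

The divider's output (Thévenin) resistance is R1‖R2 = 0.8919 kΩ.
Fractional drop under load = R_th/(R_th + R_L) = 0.8919 / (0.8919 + 26.3) = 0.03280.
So the output falls by 3.28 %.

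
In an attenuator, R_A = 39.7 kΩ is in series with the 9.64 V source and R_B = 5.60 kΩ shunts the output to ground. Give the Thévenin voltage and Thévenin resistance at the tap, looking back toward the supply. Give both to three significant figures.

V_th is the open-circuit tap voltage: 9.64 × 5.60/(39.7 + 5.60) = 1.19 V.
With the supply zeroed, R_A and R_B appear in parallel from the tap: R_th = R_A‖R_B = (39.7 × 5.60)/45.30 = 4.91 kΩ.

V_th = 1.19 V, R_th = 4.91 kΩ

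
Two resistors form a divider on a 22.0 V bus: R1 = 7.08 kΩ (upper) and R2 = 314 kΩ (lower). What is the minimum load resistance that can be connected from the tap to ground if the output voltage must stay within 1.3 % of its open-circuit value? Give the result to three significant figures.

R_L(min) ≈ 526 kΩ

Output resistance R_th = R1‖R2 = (7.08 × 314)/321.1 = 6.924 kΩ.
The fractional drop is R_th/(R_th + R_L); requiring this ≤ 0.0130 gives R_L ≥ R_th(1/0.0130 − 1) = 6.924 × 75.92 = 526 kΩ.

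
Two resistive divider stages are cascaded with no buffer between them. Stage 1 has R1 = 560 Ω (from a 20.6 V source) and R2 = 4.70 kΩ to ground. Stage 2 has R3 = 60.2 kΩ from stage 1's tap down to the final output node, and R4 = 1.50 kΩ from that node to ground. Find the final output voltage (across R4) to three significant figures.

V_out ≈ 0.444 V

Stage 2 presents R3+R4 = 61700 Ω as a load on stage 1's tap.
Stage 1's lower leg becomes R2‖(R3+R4) = 4367 Ω, so V_mid = 20.6 × 4367/4927 = 18.26 V.
Stage 2 is itself unloaded: V_out = V_mid × R4/(R3+R4) = 18.26 × 1500/61700 = 0.444 V.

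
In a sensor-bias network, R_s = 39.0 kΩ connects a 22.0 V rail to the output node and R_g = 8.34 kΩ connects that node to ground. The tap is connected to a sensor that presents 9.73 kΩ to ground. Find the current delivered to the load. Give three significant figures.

R_g‖R_L = 4.491 kΩ; V_out = 22.0 × 4.491/43.49 = 2.272 V.
I_L = V_out / R_L = 2.272 / 9.73 kΩ = 0.233 mA.

I_L ≈ 0.233 mA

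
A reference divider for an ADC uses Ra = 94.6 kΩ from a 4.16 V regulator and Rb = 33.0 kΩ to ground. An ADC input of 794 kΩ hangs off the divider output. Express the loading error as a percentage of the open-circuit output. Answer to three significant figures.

The divider's output (Thévenin) resistance is Ra‖Rb = 24.47 kΩ.
Fractional drop under load = R_th/(R_th + R_L) = 24.47 / (24.47 + 794) = 0.02989.
So the output falls by 2.99 %.

2.99 %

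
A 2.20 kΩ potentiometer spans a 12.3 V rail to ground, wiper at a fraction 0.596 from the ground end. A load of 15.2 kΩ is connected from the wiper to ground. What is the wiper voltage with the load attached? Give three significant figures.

V ≈ 7.08 V

The wiper splits the pot into (1−α)R = 888.8 Ω above and αR = 1311 Ω below.
Lower section ‖ load = 1207 Ω.
V_wiper = 12.3 × 1207/(888.8 + 1207) = 7.08 V.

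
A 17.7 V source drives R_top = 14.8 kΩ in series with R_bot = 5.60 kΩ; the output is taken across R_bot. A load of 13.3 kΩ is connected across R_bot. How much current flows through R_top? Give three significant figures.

R_bot‖R_L = 3.941 kΩ, so the source sees R_top + R_bot‖R_L = 18.74 kΩ.
I = 17.7 V / 18.74 kΩ = 0.944 mA.

I ≈ 0.944 mA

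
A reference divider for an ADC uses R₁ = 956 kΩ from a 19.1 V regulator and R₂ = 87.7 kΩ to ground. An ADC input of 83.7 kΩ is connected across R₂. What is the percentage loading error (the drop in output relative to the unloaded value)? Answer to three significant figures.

49.0 %

The divider's output (Thévenin) resistance is R₁‖R₂ = 80.33 kΩ.
Fractional drop under load = R_th/(R_th + R_L) = 80.33 / (80.33 + 83.7) = 0.4897.
So the output falls by 49.0 %.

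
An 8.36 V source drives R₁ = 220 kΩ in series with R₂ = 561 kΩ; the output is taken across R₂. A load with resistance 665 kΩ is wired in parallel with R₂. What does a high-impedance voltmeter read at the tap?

The load sits in parallel with R₂: R₂‖R_L = (561 × 665) / (561 + 665) = 304.3 kΩ.
V_out = 8.36 × 304.3 / (220 + 304.3) = 8.36 × 304.3/524.3 = 4.85 V.

V_out ≈ 4.85 V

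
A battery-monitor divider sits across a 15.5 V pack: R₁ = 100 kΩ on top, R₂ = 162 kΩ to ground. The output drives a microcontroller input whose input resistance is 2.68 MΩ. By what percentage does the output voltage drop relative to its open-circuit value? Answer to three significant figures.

2.26 %

The divider's output (Thévenin) resistance is R₁‖R₂ = 61.83 kΩ.
Fractional drop under load = R_th/(R_th + R_L) = 61.83 / (61.83 + 2680) = 0.02255.
So the output falls by 2.26 %.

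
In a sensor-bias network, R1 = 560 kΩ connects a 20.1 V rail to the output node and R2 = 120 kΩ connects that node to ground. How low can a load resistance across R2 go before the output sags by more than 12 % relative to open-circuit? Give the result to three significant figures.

Output resistance R_th = R1‖R2 = (560 × 120)/680.0 = 98.82 kΩ.
The fractional drop is R_th/(R_th + R_L); requiring this ≤ 0.120 gives R_L ≥ R_th(1/0.120 − 1) = 98.82 × 7.333 = 725 kΩ.

R_L(min) ≈ 725 kΩ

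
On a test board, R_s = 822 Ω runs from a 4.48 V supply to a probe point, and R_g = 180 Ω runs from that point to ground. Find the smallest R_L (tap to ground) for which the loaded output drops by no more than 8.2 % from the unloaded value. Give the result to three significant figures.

Output resistance R_th = R_s‖R_g = (822 × 180)/1002 = 147.7 Ω.
The fractional drop is R_th/(R_th + R_L); requiring this ≤ 0.0820 gives R_L ≥ R_th(1/0.0820 − 1) = 147.7 × 11.20 = 1.65 kΩ.

R_L(min) ≈ 1.65 kΩ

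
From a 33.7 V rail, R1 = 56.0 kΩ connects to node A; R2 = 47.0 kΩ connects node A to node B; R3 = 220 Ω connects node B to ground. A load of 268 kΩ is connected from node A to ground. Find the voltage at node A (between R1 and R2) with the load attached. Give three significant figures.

Below node A the series string R2+R3 = 47220 Ω sits in parallel with the 268000 Ω load: 40150 Ω.
V_A = 33.7 × 40150/(56000 + 40150) = 14.1 V.

V ≈ 14.1 V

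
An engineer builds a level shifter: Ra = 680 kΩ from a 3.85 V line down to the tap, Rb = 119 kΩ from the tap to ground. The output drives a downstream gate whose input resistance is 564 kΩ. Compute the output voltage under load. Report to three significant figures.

The load sits in parallel with Rb: Rb‖R_L = (119 × 564) / (119 + 564) = 98.27 kΩ.
V_out = 3.85 × 98.27 / (680 + 98.27) = 3.85 × 98.27/778.3 = 0.486 V.

V_out ≈ 0.486 V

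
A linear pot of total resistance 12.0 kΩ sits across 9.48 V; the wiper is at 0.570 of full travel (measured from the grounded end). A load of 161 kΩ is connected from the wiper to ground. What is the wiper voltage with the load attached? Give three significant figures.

V ≈ 5.31 V

The wiper splits the pot into (1−α)R = 5.160 kΩ above and αR = 6.840 kΩ below.
Lower section ‖ load = 6.561 kΩ.
V_wiper = 9.48 × 6.561/(5.160 + 6.561) = 5.31 V.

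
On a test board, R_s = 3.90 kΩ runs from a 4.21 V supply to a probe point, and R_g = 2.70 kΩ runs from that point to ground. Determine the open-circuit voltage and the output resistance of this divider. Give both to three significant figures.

V_th is the open-circuit tap voltage: 4.21 × 2.70/(3.90 + 2.70) = 1.72 V.
With the supply zeroed, R_s and R_g appear in parallel from the tap: R_th = R_s‖R_g = (3.90 × 2.70)/6.600 = 1.60 kΩ.

V_th = 1.72 V, R_th = 1.60 kΩ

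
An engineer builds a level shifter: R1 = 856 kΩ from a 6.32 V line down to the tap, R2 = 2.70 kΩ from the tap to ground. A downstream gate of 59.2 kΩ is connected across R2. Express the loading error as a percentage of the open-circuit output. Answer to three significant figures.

The divider's output (Thévenin) resistance is R1‖R2 = 2.692 kΩ.
Fractional drop under load = R_th/(R_th + R_L) = 2.692 / (2.692 + 59.2) = 0.04349.
So the output falls by 4.35 %.

4.35 %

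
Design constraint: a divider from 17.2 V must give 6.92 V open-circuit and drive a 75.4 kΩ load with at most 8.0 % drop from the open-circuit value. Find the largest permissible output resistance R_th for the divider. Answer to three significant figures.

R_th ≤ 6.56 kΩ

Loading drop = R_th/(R_th + R_L) ≤ 0.0800, so R_th ≤ R_L · ε/(1−ε) = 75.4 kΩ × 0.0800/0.9200 = 6.56 kΩ.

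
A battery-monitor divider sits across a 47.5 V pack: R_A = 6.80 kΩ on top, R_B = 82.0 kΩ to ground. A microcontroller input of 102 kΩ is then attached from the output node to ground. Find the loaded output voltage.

The load sits in parallel with R_B: R_B‖R_L = (82.0 × 102) / (82.0 + 102) = 45.46 kΩ.
V_out = 47.5 × 45.46 / (6.80 + 45.46) = 47.5 × 45.46/52.26 = 41.3 V.
(Unloaded it would have been 43.9 V.)

V_out ≈ 41.3 V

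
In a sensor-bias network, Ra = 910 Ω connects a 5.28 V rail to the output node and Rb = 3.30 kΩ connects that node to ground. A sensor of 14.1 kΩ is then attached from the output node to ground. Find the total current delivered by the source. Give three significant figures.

Rb‖R_L = 2674 Ω, so the source sees Ra + Rb‖R_L = 3584 Ω.
I = 5.28 V / 3584 Ω = 1.47 mA.

I ≈ 1.47 mA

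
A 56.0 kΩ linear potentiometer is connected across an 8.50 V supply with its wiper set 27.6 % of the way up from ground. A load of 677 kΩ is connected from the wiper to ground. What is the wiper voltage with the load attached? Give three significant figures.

The wiper splits the pot into (1−α)R = 40.54 kΩ above and αR = 15.46 kΩ below.
Lower section ‖ load = 15.11 kΩ.
V_wiper = 8.50 × 15.11/(40.54 + 15.11) = 2.31 V.

V ≈ 2.31 V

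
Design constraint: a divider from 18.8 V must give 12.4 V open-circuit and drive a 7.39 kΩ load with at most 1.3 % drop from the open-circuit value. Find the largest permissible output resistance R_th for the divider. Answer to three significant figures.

R_th ≤ 97.3 Ω

Loading drop = R_th/(R_th + R_L) ≤ 0.0130, so R_th ≤ R_L · ε/(1−ε) = 7.39 kΩ × 0.0130/0.9870 = 97.3 Ω.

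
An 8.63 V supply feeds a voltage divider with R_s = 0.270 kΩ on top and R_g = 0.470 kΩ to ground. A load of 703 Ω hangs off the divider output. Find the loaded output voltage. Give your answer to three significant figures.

V_out ≈ 4.41 V

The load sits in parallel with R_g: R_g‖R_L = (470 × 703) / (470 + 703) = 281.7 Ω.
V_out = 8.63 × 281.7 / (270 + 281.7) = 8.63 × 281.7/551.7 = 4.41 V.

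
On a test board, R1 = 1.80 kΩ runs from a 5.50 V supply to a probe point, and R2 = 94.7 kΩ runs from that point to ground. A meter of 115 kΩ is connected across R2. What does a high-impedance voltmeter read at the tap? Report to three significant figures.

V_out ≈ 5.32 V

The load sits in parallel with R2: R2‖R_L = (94.7 × 115) / (94.7 + 115) = 51.93 kΩ.
V_out = 5.50 × 51.93 / (1.80 + 51.93) = 5.50 × 51.93/53.73 = 5.32 V.
(Unloaded it would have been 5.40 V.)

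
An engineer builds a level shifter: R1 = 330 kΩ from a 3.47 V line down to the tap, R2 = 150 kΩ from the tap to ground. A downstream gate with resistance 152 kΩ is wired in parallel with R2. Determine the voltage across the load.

V_out ≈ 0.646 V

The load sits in parallel with R2: R2‖R_L = (150 × 152) / (150 + 152) = 75.50 kΩ.
V_out = 3.47 × 75.50 / (330 + 75.50) = 3.47 × 75.50/405.5 = 0.646 V.
(Unloaded it would have been 1.08 V.)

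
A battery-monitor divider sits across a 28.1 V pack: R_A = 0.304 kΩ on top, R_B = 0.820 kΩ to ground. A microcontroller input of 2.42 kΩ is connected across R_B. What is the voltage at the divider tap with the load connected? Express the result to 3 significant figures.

The load sits in parallel with R_B: R_B‖R_L = (820 × 2420) / (820 + 2420) = 612.5 Ω.
V_out = 28.1 × 612.5 / (304 + 612.5) = 28.1 × 612.5/916.5 = 18.8 V.
(Unloaded it would have been 20.5 V.)

V_out ≈ 18.8 V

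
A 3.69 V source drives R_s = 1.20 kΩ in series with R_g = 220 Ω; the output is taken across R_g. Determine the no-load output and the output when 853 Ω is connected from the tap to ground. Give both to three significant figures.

Unloaded: 0.572 V; loaded: 0.469 V

Open-circuit: V = 3.69 × 220/(1200 + 220) = 0.572 V.
With the load, R_g becomes R_g‖R_L = 174.9 Ω, so V = 3.69 × 174.9/1375 = 0.469 V.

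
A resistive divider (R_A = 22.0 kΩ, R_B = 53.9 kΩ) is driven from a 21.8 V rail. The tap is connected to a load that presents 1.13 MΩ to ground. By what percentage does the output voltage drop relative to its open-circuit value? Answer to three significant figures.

The divider's output (Thévenin) resistance is R_A‖R_B = 15.62 kΩ.
Fractional drop under load = R_th/(R_th + R_L) = 15.62 / (15.62 + 1130) = 0.01364.
So the output falls by 1.36 %.

1.36 %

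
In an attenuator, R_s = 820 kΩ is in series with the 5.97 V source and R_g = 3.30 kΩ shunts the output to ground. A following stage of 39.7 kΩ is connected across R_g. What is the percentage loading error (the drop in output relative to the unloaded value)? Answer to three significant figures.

7.65 %

The divider's output (Thévenin) resistance is R_s‖R_g = 3.287 kΩ.
Fractional drop under load = R_th/(R_th + R_L) = 3.287 / (3.287 + 39.7) = 0.07646.
So the output falls by 7.65 %.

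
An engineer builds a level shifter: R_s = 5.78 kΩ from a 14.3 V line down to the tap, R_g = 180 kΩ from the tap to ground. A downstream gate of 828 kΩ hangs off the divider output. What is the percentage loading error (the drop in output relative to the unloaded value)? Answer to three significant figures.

The divider's output (Thévenin) resistance is R_s‖R_g = 5.600 kΩ.
Fractional drop under load = R_th/(R_th + R_L) = 5.600 / (5.600 + 828) = 0.006718.
So the output falls by 0.672 %.

0.672 %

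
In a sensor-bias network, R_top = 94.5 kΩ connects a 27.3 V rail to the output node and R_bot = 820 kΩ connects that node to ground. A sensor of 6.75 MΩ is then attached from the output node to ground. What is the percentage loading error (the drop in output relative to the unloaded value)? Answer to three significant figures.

1.24 %

The divider's output (Thévenin) resistance is R_top‖R_bot = 84.73 kΩ.
Fractional drop under load = R_th/(R_th + R_L) = 84.73 / (84.73 + 6750) = 0.01240.
So the output falls by 1.24 %.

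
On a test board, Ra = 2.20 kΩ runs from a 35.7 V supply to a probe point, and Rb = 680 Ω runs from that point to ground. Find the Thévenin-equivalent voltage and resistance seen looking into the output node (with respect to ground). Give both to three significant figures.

V_th = 8.43 V, R_th = 519 Ω

V_th is the open-circuit tap voltage: 35.7 × 680/(2200 + 680) = 8.43 V.
With the supply zeroed, Ra and Rb appear in parallel from the tap: R_th = Ra‖Rb = (2200 × 680)/2880 = 519 Ω.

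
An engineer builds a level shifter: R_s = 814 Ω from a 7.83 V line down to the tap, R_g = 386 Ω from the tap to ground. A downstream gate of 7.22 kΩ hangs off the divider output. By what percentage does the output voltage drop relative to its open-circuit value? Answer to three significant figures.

3.50 %

The divider's output (Thévenin) resistance is R_s‖R_g = 261.8 Ω.
Fractional drop under load = R_th/(R_th + R_L) = 261.8 / (261.8 + 7220) = 0.03500.
So the output falls by 3.50 %.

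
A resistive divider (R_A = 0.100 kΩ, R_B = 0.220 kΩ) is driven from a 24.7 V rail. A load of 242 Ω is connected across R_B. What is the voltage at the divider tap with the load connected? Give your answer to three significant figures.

The load sits in parallel with R_B: R_B‖R_L = (220 × 242) / (220 + 242) = 115.2 Ω.
V_out = 24.7 × 115.2 / (100 + 115.2) = 24.7 × 115.2/215.2 = 13.2 V.

V_out ≈ 13.2 V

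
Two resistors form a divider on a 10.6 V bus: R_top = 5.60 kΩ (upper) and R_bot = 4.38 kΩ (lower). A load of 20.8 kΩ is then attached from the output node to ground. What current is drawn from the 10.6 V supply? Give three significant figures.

I ≈ 1.15 mA

R_bot‖R_L = 3.618 kΩ, so the source sees R_top + R_bot‖R_L = 9.218 kΩ.
I = 10.6 V / 9.218 kΩ = 1.15 mA.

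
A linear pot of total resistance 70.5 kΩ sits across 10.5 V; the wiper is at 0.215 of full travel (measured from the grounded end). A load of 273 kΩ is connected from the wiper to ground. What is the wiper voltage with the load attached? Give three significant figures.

The wiper splits the pot into (1−α)R = 55.34 kΩ above and αR = 15.16 kΩ below.
Lower section ‖ load = 14.36 kΩ.
V_wiper = 10.5 × 14.36/(55.34 + 14.36) = 2.16 V.

V ≈ 2.16 V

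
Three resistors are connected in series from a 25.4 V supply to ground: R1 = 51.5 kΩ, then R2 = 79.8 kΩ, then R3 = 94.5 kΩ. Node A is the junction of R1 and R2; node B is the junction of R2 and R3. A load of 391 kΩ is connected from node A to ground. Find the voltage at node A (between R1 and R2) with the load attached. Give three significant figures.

V ≈ 17.8 V

Below node A the series string R2+R3 = 174.3 kΩ sits in parallel with the 391 kΩ load: 120.6 kΩ.
V_A = 25.4 × 120.6/(51.5 + 120.6) = 17.8 V.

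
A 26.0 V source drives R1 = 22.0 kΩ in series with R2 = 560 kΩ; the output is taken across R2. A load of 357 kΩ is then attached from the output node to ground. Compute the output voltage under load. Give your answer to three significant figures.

V_out ≈ 23.6 V

The load sits in parallel with R2: R2‖R_L = (560 × 357) / (560 + 357) = 218.0 kΩ.
V_out = 26.0 × 218.0 / (22.0 + 218.0) = 26.0 × 218.0/240.0 = 23.6 V.
(Unloaded it would have been 25.0 V.)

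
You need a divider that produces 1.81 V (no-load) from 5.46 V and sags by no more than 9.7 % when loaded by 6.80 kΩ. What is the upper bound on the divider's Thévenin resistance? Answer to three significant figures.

R_th ≤ 730 Ω

Loading drop = R_th/(R_th + R_L) ≤ 0.0970, so R_th ≤ R_L · ε/(1−ε) = 6.80 kΩ × 0.0970/0.9030 = 730 Ω.
(Any R1, R2 with R2/(R1+R2) = 0.332 and R1‖R2 ≤ 730 Ω will meet the spec.)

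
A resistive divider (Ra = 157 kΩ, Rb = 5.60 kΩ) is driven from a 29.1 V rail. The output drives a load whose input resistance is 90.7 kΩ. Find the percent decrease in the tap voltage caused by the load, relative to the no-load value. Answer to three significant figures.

5.63 %

The divider's output (Thévenin) resistance is Ra‖Rb = 5.407 kΩ.
Fractional drop under load = R_th/(R_th + R_L) = 5.407 / (5.407 + 90.7) = 0.05626.
So the output falls by 5.63 %.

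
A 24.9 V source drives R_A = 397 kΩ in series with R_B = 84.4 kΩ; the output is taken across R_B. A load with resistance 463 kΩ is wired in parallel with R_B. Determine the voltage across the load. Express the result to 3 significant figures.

The load sits in parallel with R_B: R_B‖R_L = (84.4 × 463) / (84.4 + 463) = 71.39 kΩ.
V_out = 24.9 × 71.39 / (397 + 71.39) = 24.9 × 71.39/468.4 = 3.80 V.
(Unloaded it would have been 4.37 V.)

V_out ≈ 3.80 V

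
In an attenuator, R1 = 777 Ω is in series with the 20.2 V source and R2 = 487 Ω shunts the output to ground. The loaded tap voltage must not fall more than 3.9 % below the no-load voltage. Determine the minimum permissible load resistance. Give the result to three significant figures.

R_L(min) ≈ 7.38 kΩ

Output resistance R_th = R1‖R2 = (777 × 487)/1264 = 299.4 Ω.
The fractional drop is R_th/(R_th + R_L); requiring this ≤ 0.0390 gives R_L ≥ R_th(1/0.0390 − 1) = 299.4 × 24.64 = 7.38 kΩ.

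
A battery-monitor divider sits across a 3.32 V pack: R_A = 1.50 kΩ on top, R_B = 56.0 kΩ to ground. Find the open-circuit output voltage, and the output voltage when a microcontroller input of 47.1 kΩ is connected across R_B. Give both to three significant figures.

Open-circuit: V = 3.32 × 56.0/(1.50 + 56.0) = 3.23 V.
With the load, R_B becomes R_B‖R_L = 25.58 kΩ, so V = 3.32 × 25.58/27.08 = 3.14 V.

Unloaded: 3.23 V; loaded: 3.14 V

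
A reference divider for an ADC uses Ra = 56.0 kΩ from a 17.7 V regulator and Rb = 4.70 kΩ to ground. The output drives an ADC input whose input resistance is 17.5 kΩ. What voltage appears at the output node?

The load sits in parallel with Rb: Rb‖R_L = (4.70 × 17.5) / (4.70 + 17.5) = 3.705 kΩ.
V_out = 17.7 × 3.705 / (56.0 + 3.705) = 17.7 × 3.705/59.70 = 1.10 V.

V_out ≈ 1.10 V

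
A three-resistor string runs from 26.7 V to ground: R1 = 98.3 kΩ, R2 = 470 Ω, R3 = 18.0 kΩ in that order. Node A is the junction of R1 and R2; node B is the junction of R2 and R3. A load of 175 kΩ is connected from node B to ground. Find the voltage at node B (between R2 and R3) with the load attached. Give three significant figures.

At node B, R3 is in parallel with the load: R3‖R_L = 16320 Ω.
Below node A the resistance is R2 + (R3‖R_L) = 16790 Ω, so V_A = 26.7 × 16790/115100 = 3.895 V.
Then V_B = V_A × (R3‖R_L)/(R2 + R3‖R_L) = 3.895 × 16320/16790 = 3.79 V.

V ≈ 3.79 V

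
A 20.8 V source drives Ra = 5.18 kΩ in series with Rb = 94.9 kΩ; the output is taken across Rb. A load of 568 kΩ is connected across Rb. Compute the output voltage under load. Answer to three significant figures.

The load sits in parallel with Rb: Rb‖R_L = (94.9 × 568) / (94.9 + 568) = 81.31 kΩ.
V_out = 20.8 × 81.31 / (5.18 + 81.31) = 20.8 × 81.31/86.49 = 19.6 V.

V_out ≈ 19.6 V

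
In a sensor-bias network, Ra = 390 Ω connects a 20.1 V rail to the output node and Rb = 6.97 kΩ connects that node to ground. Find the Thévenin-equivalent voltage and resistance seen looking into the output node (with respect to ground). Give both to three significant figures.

V_th is the open-circuit tap voltage: 20.1 × 6970/(390 + 6970) = 19.0 V.
With the supply zeroed, Ra and Rb appear in parallel from the tap: R_th = Ra‖Rb = (390 × 6970)/7360 = 369 Ω.

V_th = 19.0 V, R_th = 369 Ω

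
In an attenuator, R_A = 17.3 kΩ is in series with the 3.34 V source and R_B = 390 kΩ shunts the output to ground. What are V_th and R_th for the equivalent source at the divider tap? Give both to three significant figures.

V_th is the open-circuit tap voltage: 3.34 × 390/(17.3 + 390) = 3.20 V.
With the supply zeroed, R_A and R_B appear in parallel from the tap: R_th = R_A‖R_B = (17.3 × 390)/407.3 = 16.6 kΩ.

V_th = 3.20 V, R_th = 16.6 kΩ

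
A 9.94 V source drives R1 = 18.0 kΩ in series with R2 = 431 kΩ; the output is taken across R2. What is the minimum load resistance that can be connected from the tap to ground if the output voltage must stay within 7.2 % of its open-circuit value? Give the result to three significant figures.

R_L(min) ≈ 223 kΩ

Output resistance R_th = R1‖R2 = (18.0 × 431)/449.0 = 17.28 kΩ.
The fractional drop is R_th/(R_th + R_L); requiring this ≤ 0.0720 gives R_L ≥ R_th(1/0.0720 − 1) = 17.28 × 12.89 = 223 kΩ.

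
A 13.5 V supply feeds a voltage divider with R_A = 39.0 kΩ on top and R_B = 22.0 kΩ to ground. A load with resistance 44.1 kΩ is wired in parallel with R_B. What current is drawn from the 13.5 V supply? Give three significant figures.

I ≈ 0.252 mA

R_B‖R_L = 14.68 kΩ, so the source sees R_A + R_B‖R_L = 53.68 kΩ.
I = 13.5 V / 53.68 kΩ = 0.252 mA.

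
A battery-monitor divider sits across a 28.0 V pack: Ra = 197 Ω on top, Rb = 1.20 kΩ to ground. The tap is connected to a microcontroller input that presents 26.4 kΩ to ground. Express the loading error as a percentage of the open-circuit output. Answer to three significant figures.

The divider's output (Thévenin) resistance is Ra‖Rb = 169.2 Ω.
Fractional drop under load = R_th/(R_th + R_L) = 169.2 / (169.2 + 26400) = 0.006369.
So the output falls by 0.637 %.

0.637 %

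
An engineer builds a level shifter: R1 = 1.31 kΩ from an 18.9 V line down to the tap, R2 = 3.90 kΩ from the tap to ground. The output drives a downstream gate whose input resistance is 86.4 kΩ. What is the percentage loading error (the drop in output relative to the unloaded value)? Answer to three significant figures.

The divider's output (Thévenin) resistance is R1‖R2 = 0.9806 kΩ.
Fractional drop under load = R_th/(R_th + R_L) = 0.9806 / (0.9806 + 86.4) = 0.01122.
So the output falls by 1.12 %.

1.12 %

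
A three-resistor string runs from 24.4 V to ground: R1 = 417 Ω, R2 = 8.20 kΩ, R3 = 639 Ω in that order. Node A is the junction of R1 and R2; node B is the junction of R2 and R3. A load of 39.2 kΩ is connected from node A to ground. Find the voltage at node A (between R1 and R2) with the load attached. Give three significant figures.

Below node A the series string R2+R3 = 8839 Ω sits in parallel with the 39200 Ω load: 7213 Ω.
V_A = 24.4 × 7213/(417 + 7213) = 23.1 V.

V ≈ 23.1 V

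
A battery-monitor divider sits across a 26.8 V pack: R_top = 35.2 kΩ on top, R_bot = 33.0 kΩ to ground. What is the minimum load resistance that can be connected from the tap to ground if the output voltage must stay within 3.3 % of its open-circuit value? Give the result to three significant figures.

R_L(min) ≈ 499 kΩ

Output resistance R_th = R_top‖R_bot = (35.2 × 33.0)/68.20 = 17.03 kΩ.
The fractional drop is R_th/(R_th + R_L); requiring this ≤ 0.0330 gives R_L ≥ R_th(1/0.0330 − 1) = 17.03 × 29.30 = 499 kΩ.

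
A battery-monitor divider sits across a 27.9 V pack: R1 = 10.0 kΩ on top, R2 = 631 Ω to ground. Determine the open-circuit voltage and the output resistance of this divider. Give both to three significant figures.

V_th = 1.66 V, R_th = 594 Ω

V_th is the open-circuit tap voltage: 27.9 × 631/(10000 + 631) = 1.66 V.
With the supply zeroed, R1 and R2 appear in parallel from the tap: R_th = R1‖R2 = (10000 × 631)/10630 = 594 Ω.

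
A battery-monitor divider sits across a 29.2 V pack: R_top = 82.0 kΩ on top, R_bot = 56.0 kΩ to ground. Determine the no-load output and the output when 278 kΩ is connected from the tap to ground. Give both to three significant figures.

Open-circuit: V = 29.2 × 56.0/(82.0 + 56.0) = 11.8 V.
With the load, R_bot becomes R_bot‖R_L = 46.61 kΩ, so V = 29.2 × 46.61/128.6 = 10.6 V.

Unloaded: 11.8 V; loaded: 10.6 V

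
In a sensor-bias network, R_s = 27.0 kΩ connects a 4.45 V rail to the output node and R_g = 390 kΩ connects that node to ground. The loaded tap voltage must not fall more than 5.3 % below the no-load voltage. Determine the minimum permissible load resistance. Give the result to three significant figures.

Output resistance R_th = R_s‖R_g = (27.0 × 390)/417.0 = 25.25 kΩ.
The fractional drop is R_th/(R_th + R_L); requiring this ≤ 0.0530 gives R_L ≥ R_th(1/0.0530 − 1) = 25.25 × 17.87 = 451 kΩ.

R_L(min) ≈ 451 kΩ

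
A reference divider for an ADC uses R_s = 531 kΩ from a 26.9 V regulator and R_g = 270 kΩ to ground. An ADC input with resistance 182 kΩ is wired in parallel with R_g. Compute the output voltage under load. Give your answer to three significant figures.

The load sits in parallel with R_g: R_g‖R_L = (270 × 182) / (270 + 182) = 108.7 kΩ.
V_out = 26.9 × 108.7 / (531 + 108.7) = 26.9 × 108.7/639.7 = 4.57 V.
(Unloaded it would have been 9.07 V.)

V_out ≈ 4.57 V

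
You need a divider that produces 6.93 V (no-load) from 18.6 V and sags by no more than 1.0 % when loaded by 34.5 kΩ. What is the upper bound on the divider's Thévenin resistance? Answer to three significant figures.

R_th ≤ 348 Ω

Loading drop = R_th/(R_th + R_L) ≤ 0.0100, so R_th ≤ R_L · ε/(1−ε) = 34.5 kΩ × 0.0100/0.9900 = 348 Ω.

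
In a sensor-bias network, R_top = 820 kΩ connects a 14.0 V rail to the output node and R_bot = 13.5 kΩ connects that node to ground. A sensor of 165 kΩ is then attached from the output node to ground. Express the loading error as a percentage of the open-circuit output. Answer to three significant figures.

7.45 %

The divider's output (Thévenin) resistance is R_top‖R_bot = 13.28 kΩ.
Fractional drop under load = R_th/(R_th + R_L) = 13.28 / (13.28 + 165) = 0.07450.
So the output falls by 7.45 %.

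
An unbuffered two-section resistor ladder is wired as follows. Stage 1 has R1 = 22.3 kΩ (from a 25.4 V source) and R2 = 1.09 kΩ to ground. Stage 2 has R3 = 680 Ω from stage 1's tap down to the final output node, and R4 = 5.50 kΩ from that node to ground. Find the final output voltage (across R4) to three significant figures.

V_out ≈ 0.902 V

Stage 2 presents R3+R4 = 6180 Ω as a load on stage 1's tap.
Stage 1's lower leg becomes R2‖(R3+R4) = 926.6 Ω, so V_mid = 25.4 × 926.6/23230 = 1.013 V.
Stage 2 is itself unloaded: V_out = V_mid × R4/(R3+R4) = 1.013 × 5500/6180 = 0.902 V.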